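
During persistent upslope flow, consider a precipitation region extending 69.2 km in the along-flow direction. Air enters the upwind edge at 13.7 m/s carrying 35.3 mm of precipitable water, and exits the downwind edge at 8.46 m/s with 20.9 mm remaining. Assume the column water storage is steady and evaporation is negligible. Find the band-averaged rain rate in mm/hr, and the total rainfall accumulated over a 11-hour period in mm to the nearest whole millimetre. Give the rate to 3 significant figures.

R ≈ 16.0 mm/hr; total ≈ 176 mm

Column moisture flux per unit crosswind length is F = V × PW.
Inflow: F_in = 13.7 × 35.3 = 483.61 mm·m/s
Outflow: F_out = 8.46 × 20.9 = 176.814 mm·m/s
Steady-state rate R = (F_in − F_out)/L = (483.61 − 176.814) / 69200 m = 4.433e-03 mm/s.
R = 4.433e-03 × 3600 = 16.0 mm/hr.
Over 11 h: total = 16.0 × 11 = 176 mm.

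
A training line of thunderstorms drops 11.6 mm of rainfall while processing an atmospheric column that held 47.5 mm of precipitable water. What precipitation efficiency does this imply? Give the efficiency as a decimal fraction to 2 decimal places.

ε = rainfall / PW = 11.6 / 47.5 = 0.24.

ε ≈ 0.24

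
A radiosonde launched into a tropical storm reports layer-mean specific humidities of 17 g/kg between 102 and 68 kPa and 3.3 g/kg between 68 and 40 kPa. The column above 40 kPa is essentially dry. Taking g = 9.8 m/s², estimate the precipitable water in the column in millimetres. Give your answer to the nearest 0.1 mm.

PW ≈ 68.4 mm

Precipitable water is the column-integrated vapour mass per unit area: PW = (1/g) Σ q̄ Δp, with q in kg/kg and Δp in Pa (1 kg/m² of water = 1 mm).
Layer 102–68 kPa: Δp = 340 hPa = 34000 Pa, q̄ = 0.017 kg/kg → 0.017 × 34000 / 9.8 = 58.98 mm
Layer 68–40 kPa: Δp = 280 hPa = 28000 Pa, q̄ = 0.0033 kg/kg → 0.0033 × 28000 / 9.8 = 9.43 mm
PW = 58.98 + 9.43 = 68.41 ≈ 68.4 mm.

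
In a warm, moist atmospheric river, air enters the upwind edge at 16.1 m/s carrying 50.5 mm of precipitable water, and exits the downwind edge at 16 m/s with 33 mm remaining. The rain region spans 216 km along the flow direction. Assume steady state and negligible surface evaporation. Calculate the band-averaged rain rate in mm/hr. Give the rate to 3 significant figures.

Column moisture flux per unit crosswind length is F = V × PW.
Inflow: F_in = 16.1 × 50.5 = 813.05 mm·m/s
Outflow: F_out = 16 × 33 = 528 mm·m/s
Steady-state rate R = (F_in − F_out)/L = (813.05 − 528) / 216000 m = 1.320e-03 mm/s.
R = 1.320e-03 × 3600 = 4.75 mm/hr.

R ≈ 4.75 mm/hr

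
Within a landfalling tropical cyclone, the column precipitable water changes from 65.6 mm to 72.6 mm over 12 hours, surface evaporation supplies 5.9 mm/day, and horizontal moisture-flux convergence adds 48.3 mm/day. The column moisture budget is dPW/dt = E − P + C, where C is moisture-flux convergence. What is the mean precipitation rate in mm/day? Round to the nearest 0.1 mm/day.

dPW/dt = (72.6 − 65.6) mm / (12/24 day) = +14.000 mm/day.
P = E + C − dPW/dt = 5.9 + (48.3) − (+14.000) = 40.2 mm/day.

P ≈ 40.2 mm/day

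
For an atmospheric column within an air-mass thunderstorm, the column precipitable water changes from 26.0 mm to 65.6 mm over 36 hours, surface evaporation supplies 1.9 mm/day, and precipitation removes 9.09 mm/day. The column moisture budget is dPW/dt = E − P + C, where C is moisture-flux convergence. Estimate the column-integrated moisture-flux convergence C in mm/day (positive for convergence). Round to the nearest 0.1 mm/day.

C ≈ 33.6 mm/day

dPW/dt = (65.6 − 26.0) mm / (36/24 day) = +26.400 mm/day.
C = dPW/dt − E + P = (+26.400) − 1.9 + 9.09 = 33.6 mm/day.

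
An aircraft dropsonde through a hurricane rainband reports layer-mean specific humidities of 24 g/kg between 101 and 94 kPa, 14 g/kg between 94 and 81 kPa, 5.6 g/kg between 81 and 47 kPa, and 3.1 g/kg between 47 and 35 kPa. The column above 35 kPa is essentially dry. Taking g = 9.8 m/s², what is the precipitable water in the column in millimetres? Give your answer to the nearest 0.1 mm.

PW ≈ 58.9 mm

Precipitable water is the column-integrated vapour mass per unit area: PW = (1/g) Σ q̄ Δp, with q in kg/kg and Δp in Pa (1 kg/m² of water = 1 mm).
Layer 101–94 kPa: Δp = 70 hPa = 7000 Pa, q̄ = 0.024 kg/kg → 0.024 × 7000 / 9.8 = 17.14 mm
Layer 94–81 kPa: Δp = 130 hPa = 13000 Pa, q̄ = 0.014 kg/kg → 0.014 × 13000 / 9.8 = 18.57 mm
Layer 81–47 kPa: Δp = 340 hPa = 34000 Pa, q̄ = 0.0056 kg/kg → 0.0056 × 34000 / 9.8 = 19.43 mm
Layer 47–35 kPa: Δp = 120 hPa = 12000 Pa, q̄ = 0.0031 kg/kg → 0.0031 × 12000 / 9.8 = 3.80 mm
PW = 17.14 + 18.57 + 19.43 + 3.80 = 58.94 ≈ 58.9 mm.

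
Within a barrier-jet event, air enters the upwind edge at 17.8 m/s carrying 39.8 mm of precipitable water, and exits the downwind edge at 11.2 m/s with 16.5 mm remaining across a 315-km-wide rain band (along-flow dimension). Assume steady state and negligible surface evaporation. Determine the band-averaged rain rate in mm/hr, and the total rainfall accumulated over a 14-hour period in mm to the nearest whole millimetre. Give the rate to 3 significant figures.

R ≈ 5.98 mm/hr; total ≈ 84 mm

Column moisture flux per unit crosswind length is F = V × PW.
Inflow: F_in = 17.8 × 39.8 = 708.44 mm·m/s
Outflow: F_out = 11.2 × 16.5 = 184.8 mm·m/s
Steady-state rate R = (F_in − F_out)/L = (708.44 − 184.8) / 315000 m = 1.662e-03 mm/s.
R = 1.662e-03 × 3600 = 5.98 mm/hr.
Over 14 h: total = 5.98 × 14 = 83.72 ≈ 84 mm.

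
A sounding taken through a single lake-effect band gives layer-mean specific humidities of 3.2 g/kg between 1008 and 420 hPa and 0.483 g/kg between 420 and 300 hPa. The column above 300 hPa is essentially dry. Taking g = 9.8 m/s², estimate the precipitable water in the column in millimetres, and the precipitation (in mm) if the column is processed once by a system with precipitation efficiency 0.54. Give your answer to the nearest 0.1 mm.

PW ≈ 19.8 mm; precipitation ≈ 10.7 mm

Precipitable water is the column-integrated vapour mass per unit area: PW = (1/g) Σ q̄ Δp, with q in kg/kg and Δp in Pa (1 kg/m² of water = 1 mm).
Layer 1008–420 hPa: Δp = 588 hPa = 58800 Pa, q̄ = 0.0032 kg/kg → 0.0032 × 58800 / 9.8 = 19.20 mm
Layer 420–300 hPa: Δp = 120 hPa = 12000 Pa, q̄ = 0.000483 kg/kg → 0.000483 × 12000 / 9.8 = 0.59 mm
PW = 19.20 + 0.59 = 19.79 ≈ 19.8 mm.
Precipitation = ε × PW = 0.54 × 19.8 = 10.7 mm.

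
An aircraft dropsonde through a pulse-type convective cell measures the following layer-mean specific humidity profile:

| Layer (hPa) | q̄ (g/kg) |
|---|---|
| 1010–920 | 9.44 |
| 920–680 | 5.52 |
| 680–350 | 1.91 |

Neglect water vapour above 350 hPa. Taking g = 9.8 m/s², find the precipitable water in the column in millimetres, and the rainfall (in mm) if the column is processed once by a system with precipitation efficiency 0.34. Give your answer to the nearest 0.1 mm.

Precipitable water is the column-integrated vapour mass per unit area: PW = (1/g) Σ q̄ Δp, with q in kg/kg and Δp in Pa (1 kg/m² of water = 1 mm).
Layer 1010–920 hPa: Δp = 90 hPa = 9000 Pa, q̄ = 0.00944 kg/kg → 0.00944 × 9000 / 9.8 = 8.67 mm
Layer 920–680 hPa: Δp = 240 hPa = 24000 Pa, q̄ = 0.00552 kg/kg → 0.00552 × 24000 / 9.8 = 13.52 mm
Layer 680–350 hPa: Δp = 330 hPa = 33000 Pa, q̄ = 0.00191 kg/kg → 0.00191 × 33000 / 9.8 = 6.43 mm
PW = 8.67 + 13.52 + 6.43 = 28.62 ≈ 28.6 mm.
Rainfall = ε × PW = 0.34 × 28.6 = 9.7 mm.

PW ≈ 28.6 mm; rainfall ≈ 9.7 mm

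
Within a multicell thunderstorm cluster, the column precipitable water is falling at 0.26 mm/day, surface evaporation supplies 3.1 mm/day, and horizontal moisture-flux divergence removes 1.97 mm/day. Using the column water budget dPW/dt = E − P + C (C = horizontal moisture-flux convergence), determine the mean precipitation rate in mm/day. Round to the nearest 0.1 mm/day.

dPW/dt = -0.26 mm/day.
P = E + C − dPW/dt = 3.1 + (-1.97) − (-0.26) = 1.4 mm/day.

P ≈ 1.4 mm/day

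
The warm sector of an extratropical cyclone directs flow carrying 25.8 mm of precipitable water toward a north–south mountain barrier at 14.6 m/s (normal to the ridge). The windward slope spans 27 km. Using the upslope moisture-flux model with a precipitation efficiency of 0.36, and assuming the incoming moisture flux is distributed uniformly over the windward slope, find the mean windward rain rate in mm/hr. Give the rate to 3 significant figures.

Incoming column moisture flux per unit ridge length: F = V × PW = 14.6 × 25.8 = 376.68 mm·m/s.
Spread over the 27 km slope with efficiency ε = 0.36: R = ε·F/W = 0.36 × 376.68 / 27000 m = 5.022e-03 mm/s.
R = 5.022e-03 × 3600 = 18.1 mm/hr.

R ≈ 18.1 mm/hr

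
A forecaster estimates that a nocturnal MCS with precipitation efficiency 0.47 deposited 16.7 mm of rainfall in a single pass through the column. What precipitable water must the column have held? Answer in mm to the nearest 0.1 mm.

PW = rainfall / ε = 16.7 / 0.47 = 35.5 mm.

PW ≈ 35.5 mm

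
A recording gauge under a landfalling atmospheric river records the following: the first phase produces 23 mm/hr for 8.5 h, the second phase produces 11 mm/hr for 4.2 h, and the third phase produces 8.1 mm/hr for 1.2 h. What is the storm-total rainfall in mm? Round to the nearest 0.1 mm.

Total = Σ Rᵢ Δtᵢ = 23 × 8.5 + 11 × 4.2 + 8.1 × 1.2
      = 195.5 + 46.2 + 9.72 = 251.4 mm.

total ≈ 251.4 mm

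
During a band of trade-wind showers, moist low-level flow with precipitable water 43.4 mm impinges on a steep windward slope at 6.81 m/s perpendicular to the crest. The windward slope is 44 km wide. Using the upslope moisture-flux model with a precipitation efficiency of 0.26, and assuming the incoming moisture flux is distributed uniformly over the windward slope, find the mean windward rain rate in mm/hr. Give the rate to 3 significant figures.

R ≈ 6.29 mm/hr

Incoming column moisture flux per unit ridge length: F = V × PW = 6.81 × 43.4 = 295.554 mm·m/s.
Spread over the 44 km slope with efficiency ε = 0.26: R = ε·F/W = 0.26 × 295.554 / 44000 m = 1.746e-03 mm/s.
R = 1.746e-03 × 3600 = 6.29 mm/hr.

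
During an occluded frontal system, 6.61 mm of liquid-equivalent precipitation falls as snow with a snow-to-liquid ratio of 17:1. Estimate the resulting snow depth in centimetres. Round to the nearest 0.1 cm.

snow depth ≈ 11.2 cm

Snow depth = liquid × ratio = 6.61 mm × 17 = 112.37 mm = 11.2 cm.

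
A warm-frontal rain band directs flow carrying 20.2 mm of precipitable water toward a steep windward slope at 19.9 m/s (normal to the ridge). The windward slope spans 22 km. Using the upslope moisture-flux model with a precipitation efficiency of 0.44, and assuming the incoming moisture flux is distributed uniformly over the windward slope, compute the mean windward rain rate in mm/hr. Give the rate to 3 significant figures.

Incoming column moisture flux per unit ridge length: F = V × PW = 19.9 × 20.2 = 401.98 mm·m/s.
Spread over the 22 km slope with efficiency ε = 0.44: R = ε·F/W = 0.44 × 401.98 / 22000 m = 8.040e-03 mm/s.
R = 8.040e-03 × 3600 = 28.9 mm/hr.

R ≈ 28.9 mm/hr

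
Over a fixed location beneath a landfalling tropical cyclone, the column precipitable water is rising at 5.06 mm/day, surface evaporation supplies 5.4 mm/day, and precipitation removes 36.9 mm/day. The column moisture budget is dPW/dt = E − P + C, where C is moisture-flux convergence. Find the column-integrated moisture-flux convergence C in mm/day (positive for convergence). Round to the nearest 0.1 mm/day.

C ≈ 36.6 mm/day

dPW/dt = +5.06 mm/day.
C = dPW/dt − E + P = (+5.06) − 5.4 + 36.9 = 36.6 mm/day.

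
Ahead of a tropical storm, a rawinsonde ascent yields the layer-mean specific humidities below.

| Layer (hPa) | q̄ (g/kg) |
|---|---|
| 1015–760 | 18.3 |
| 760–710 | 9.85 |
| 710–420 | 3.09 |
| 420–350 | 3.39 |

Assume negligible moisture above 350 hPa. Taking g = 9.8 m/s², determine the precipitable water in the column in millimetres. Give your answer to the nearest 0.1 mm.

PW ≈ 64.2 mm

Precipitable water is the column-integrated vapour mass per unit area: PW = (1/g) Σ q̄ Δp, with q in kg/kg and Δp in Pa (1 kg/m² of water = 1 mm).
Layer 1015–760 hPa: Δp = 255 hPa = 25500 Pa, q̄ = 0.0183 kg/kg → 0.0183 × 25500 / 9.8 = 47.62 mm
Layer 760–710 hPa: Δp = 50 hPa = 5000 Pa, q̄ = 0.00985 kg/kg → 0.00985 × 5000 / 9.8 = 5.03 mm
Layer 710–420 hPa: Δp = 290 hPa = 29000 Pa, q̄ = 0.00309 kg/kg → 0.00309 × 29000 / 9.8 = 9.14 mm
Layer 420–350 hPa: Δp = 70 hPa = 7000 Pa, q̄ = 0.00339 kg/kg → 0.00339 × 7000 / 9.8 = 2.42 mm
PW = 47.62 + 5.03 + 9.14 + 2.42 = 64.21 ≈ 64.2 mm.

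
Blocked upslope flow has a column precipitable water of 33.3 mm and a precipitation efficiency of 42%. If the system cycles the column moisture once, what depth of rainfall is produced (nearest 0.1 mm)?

Rainfall = ε × PW = 0.42 × 33.3 = 14.0 mm.

rainfall ≈ 14.0 mm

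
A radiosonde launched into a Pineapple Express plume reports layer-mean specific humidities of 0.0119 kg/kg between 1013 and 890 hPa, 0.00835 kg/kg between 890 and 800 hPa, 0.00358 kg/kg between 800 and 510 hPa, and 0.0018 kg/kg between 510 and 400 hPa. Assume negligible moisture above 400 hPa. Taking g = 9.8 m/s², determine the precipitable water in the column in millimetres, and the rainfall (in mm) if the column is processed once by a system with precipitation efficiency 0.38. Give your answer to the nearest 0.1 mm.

PW ≈ 35.2 mm; rainfall ≈ 13.4 mm

Precipitable water is the column-integrated vapour mass per unit area: PW = (1/g) Σ q̄ Δp, with q in kg/kg and Δp in Pa (1 kg/m² of water = 1 mm).
Layer 1013–890 hPa: Δp = 123 hPa = 12300 Pa, q̄ = 0.0119 kg/kg → 0.0119 × 12300 / 9.8 = 14.94 mm
Layer 890–800 hPa: Δp = 90 hPa = 9000 Pa, q̄ = 0.00835 kg/kg → 0.00835 × 9000 / 9.8 = 7.67 mm
Layer 800–510 hPa: Δp = 290 hPa = 29000 Pa, q̄ = 0.00358 kg/kg → 0.00358 × 29000 / 9.8 = 10.59 mm
Layer 510–400 hPa: Δp = 110 hPa = 11000 Pa, q̄ = 0.0018 kg/kg → 0.0018 × 11000 / 9.8 = 2.02 mm
PW = 14.94 + 7.67 + 10.59 + 2.02 = 35.22 ≈ 35.2 mm.
Rainfall = ε × PW = 0.38 × 35.2 = 13.4 mm.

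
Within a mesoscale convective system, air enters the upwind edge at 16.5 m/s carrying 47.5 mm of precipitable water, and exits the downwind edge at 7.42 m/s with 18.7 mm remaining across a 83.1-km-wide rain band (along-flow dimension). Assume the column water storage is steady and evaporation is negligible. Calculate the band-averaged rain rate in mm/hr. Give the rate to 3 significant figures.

Column moisture flux per unit crosswind length is F = V × PW.
Inflow: F_in = 16.5 × 47.5 = 783.75 mm·m/s
Outflow: F_out = 7.42 × 18.7 = 138.754 mm·m/s
Steady-state rate R = (F_in − F_out)/L = (783.75 − 138.754) / 83100 m = 7.762e-03 mm/s.
R = 7.762e-03 × 3600 = 27.9 mm/hr.

R ≈ 27.9 mm/hr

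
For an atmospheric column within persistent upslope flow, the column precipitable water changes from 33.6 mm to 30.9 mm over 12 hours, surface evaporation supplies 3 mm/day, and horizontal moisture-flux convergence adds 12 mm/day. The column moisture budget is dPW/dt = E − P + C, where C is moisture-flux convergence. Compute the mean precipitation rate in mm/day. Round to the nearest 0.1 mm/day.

dPW/dt = (30.9 − 33.6) mm / (12/24 day) = -5.400 mm/day.
P = E + C − dPW/dt = 3 + (12) − (-5.400) = 20.4 mm/day.

P ≈ 20.4 mm/day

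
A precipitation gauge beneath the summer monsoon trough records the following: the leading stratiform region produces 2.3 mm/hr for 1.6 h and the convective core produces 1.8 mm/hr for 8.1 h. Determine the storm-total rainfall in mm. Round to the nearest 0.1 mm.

total ≈ 18.3 mm

Total = Σ Rᵢ Δtᵢ = 2.3 × 1.6 + 1.8 × 8.1
      = 3.68 + 14.58 = 18.3 mm.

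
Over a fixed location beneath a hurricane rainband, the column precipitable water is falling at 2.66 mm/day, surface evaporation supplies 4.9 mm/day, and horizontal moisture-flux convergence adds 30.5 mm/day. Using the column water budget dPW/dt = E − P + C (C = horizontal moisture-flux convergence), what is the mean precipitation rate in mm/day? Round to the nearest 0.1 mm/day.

P ≈ 38.1 mm/day

dPW/dt = -2.66 mm/day.
P = E + C − dPW/dt = 4.9 + (30.5) − (-2.66) = 38.1 mm/day.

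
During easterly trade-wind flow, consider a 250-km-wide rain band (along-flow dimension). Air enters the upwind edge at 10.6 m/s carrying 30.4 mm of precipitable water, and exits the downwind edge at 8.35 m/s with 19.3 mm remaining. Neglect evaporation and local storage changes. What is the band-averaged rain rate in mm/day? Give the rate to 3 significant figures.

Column moisture flux per unit crosswind length is F = V × PW.
Inflow: F_in = 10.6 × 30.4 = 322.24 mm·m/s
Outflow: F_out = 8.35 × 19.3 = 161.155 mm·m/s
Steady-state rate R = (F_in − F_out)/L = (322.24 − 161.155) / 250000 m = 6.443e-04 mm/s.
R = 6.443e-04 × 3600 × 24 = 55.7 mm/day.

R ≈ 55.7 mm/day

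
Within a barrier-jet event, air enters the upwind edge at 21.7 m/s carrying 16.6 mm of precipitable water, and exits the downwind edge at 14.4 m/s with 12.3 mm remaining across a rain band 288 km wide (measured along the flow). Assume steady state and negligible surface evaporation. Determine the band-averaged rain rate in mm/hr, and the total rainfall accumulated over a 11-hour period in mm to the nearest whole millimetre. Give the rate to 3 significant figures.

Column moisture flux per unit crosswind length is F = V × PW.
Inflow: F_in = 21.7 × 16.6 = 360.22 mm·m/s
Outflow: F_out = 14.4 × 12.3 = 177.12 mm·m/s
Steady-state rate R = (F_in − F_out)/L = (360.22 − 177.12) / 288000 m = 6.358e-04 mm/s.
R = 6.358e-04 × 3600 = 2.29 mm/hr.
Over 11 h: total = 2.29 × 11 = 25.19 ≈ 25 mm.

R ≈ 2.29 mm/hr; total ≈ 25 mm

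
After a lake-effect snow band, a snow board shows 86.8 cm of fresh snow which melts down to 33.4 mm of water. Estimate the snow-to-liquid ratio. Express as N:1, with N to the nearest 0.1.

ratio ≈ 26.0

Ratio = snow depth / SWE = 868 mm / 33.4 mm = 26.0, i.e. 26.0:1.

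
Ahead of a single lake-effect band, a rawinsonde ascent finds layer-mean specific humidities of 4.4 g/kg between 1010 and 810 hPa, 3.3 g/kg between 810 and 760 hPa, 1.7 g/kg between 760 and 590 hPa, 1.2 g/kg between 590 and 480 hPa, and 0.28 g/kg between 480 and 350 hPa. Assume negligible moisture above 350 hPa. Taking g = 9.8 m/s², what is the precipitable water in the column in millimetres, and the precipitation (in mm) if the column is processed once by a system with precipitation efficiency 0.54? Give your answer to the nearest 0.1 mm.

Precipitable water is the column-integrated vapour mass per unit area: PW = (1/g) Σ q̄ Δp, with q in kg/kg and Δp in Pa (1 kg/m² of water = 1 mm).
Layer 1010–810 hPa: Δp = 200 hPa = 20000 Pa, q̄ = 0.0044 kg/kg → 0.0044 × 20000 / 9.8 = 8.98 mm
Layer 810–760 hPa: Δp = 50 hPa = 5000 Pa, q̄ = 0.0033 kg/kg → 0.0033 × 5000 / 9.8 = 1.68 mm
Layer 760–590 hPa: Δp = 170 hPa = 17000 Pa, q̄ = 0.0017 kg/kg → 0.0017 × 17000 / 9.8 = 2.95 mm
Layer 590–480 hPa: Δp = 110 hPa = 11000 Pa, q̄ = 0.0012 kg/kg → 0.0012 × 11000 / 9.8 = 1.35 mm
Layer 480–350 hPa: Δp = 130 hPa = 13000 Pa, q̄ = 0.00028 kg/kg → 0.00028 × 13000 / 9.8 = 0.37 mm
PW = 8.98 + 1.68 + 2.95 + 1.35 + 0.37 = 15.33 ≈ 15.3 mm.
Precipitation = ε × PW = 0.54 × 15.3 = 8.3 mm.

PW ≈ 15.3 mm; precipitation ≈ 8.3 mm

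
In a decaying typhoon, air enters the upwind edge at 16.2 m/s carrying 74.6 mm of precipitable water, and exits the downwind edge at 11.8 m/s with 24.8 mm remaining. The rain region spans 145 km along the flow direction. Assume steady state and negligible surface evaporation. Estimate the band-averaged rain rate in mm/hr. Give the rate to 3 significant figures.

R ≈ 22.7 mm/hr

Column moisture flux per unit crosswind length is F = V × PW.
Inflow: F_in = 16.2 × 74.6 = 1208.52 mm·m/s
Outflow: F_out = 11.8 × 24.8 = 292.64 mm·m/s
Steady-state rate R = (F_in − F_out)/L = (1208.52 − 292.64) / 145000 m = 6.316e-03 mm/s.
R = 6.316e-03 × 3600 = 22.7 mm/hr.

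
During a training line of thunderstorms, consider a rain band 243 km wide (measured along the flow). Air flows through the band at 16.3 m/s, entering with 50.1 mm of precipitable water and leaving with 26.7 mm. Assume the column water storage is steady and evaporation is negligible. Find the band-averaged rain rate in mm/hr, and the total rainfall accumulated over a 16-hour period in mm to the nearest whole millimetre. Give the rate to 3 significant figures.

R ≈ 5.65 mm/hr; total ≈ 90 mm

Column moisture flux per unit crosswind length is F = V × PW.
Inflow: F_in = 16.3 × 50.1 = 816.63 mm·m/s
Outflow: F_out = 16.3 × 26.7 = 435.21 mm·m/s
Steady-state rate R = (F_in − F_out)/L = (816.63 − 435.21) / 243000 m = 1.570e-03 mm/s.
R = 1.570e-03 × 3600 = 5.65 mm/hr.
Over 16 h: total = 5.65 × 16 = 90.4 ≈ 90 mm.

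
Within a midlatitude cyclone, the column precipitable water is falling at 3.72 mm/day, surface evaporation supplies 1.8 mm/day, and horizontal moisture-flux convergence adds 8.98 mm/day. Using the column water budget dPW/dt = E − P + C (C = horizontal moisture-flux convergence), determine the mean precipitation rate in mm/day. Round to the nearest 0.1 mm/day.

P ≈ 14.5 mm/day

dPW/dt = -3.72 mm/day.
P = E + C − dPW/dt = 1.8 + (8.98) − (-3.72) = 14.5 mm/day.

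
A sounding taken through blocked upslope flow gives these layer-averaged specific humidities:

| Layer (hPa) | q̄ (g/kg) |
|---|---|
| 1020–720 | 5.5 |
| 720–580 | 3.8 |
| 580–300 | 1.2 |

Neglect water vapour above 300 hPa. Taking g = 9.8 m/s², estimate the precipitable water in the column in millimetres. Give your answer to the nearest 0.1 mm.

PW ≈ 25.7 mm

Precipitable water is the column-integrated vapour mass per unit area: PW = (1/g) Σ q̄ Δp, with q in kg/kg and Δp in Pa (1 kg/m² of water = 1 mm).
Layer 1020–720 hPa: Δp = 300 hPa = 30000 Pa, q̄ = 0.0055 kg/kg → 0.0055 × 30000 / 9.8 = 16.84 mm
Layer 720–580 hPa: Δp = 140 hPa = 14000 Pa, q̄ = 0.0038 kg/kg → 0.0038 × 14000 / 9.8 = 5.43 mm
Layer 580–300 hPa: Δp = 280 hPa = 28000 Pa, q̄ = 0.0012 kg/kg → 0.0012 × 28000 / 9.8 = 3.43 mm
PW = 16.84 + 5.43 + 3.43 = 25.70 ≈ 25.7 mm.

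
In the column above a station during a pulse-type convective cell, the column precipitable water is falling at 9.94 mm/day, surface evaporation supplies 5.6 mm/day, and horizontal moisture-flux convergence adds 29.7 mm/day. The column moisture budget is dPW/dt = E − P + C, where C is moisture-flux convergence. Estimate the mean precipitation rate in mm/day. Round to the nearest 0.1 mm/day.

P ≈ 45.2 mm/day

dPW/dt = -9.94 mm/day.
P = E + C − dPW/dt = 5.6 + (29.7) − (-9.94) = 45.2 mm/day.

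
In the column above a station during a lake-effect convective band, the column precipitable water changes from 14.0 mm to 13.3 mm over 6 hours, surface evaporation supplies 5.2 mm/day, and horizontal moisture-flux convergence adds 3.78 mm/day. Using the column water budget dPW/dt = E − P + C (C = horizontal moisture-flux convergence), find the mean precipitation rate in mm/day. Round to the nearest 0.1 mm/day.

dPW/dt = (13.3 − 14.0) mm / (6/24 day) = -2.800 mm/day.
P = E + C − dPW/dt = 5.2 + (3.78) − (-2.800) = 11.8 mm/day.

P ≈ 11.8 mm/day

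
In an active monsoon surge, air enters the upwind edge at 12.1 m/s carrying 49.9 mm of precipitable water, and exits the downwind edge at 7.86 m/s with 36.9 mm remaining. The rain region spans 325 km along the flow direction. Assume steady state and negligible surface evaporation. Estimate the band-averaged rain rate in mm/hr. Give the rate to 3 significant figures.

Column moisture flux per unit crosswind length is F = V × PW.
Inflow: F_in = 12.1 × 49.9 = 603.79 mm·m/s
Outflow: F_out = 7.86 × 36.9 = 290.034 mm·m/s
Steady-state rate R = (F_in − F_out)/L = (603.79 − 290.034) / 325000 m = 9.654e-04 mm/s.
R = 9.654e-04 × 3600 = 3.48 mm/hr.

R ≈ 3.48 mm/hr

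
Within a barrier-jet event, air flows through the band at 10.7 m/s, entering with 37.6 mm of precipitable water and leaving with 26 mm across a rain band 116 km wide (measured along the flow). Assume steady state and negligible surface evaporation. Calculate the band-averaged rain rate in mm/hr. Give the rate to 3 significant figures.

R ≈ 3.85 mm/hr

Column moisture flux per unit crosswind length is F = V × PW.
Inflow: F_in = 10.7 × 37.6 = 402.32 mm·m/s
Outflow: F_out = 10.7 × 26 = 278.2 mm·m/s
Steady-state rate R = (F_in − F_out)/L = (402.32 − 278.2) / 116000 m = 1.070e-03 mm/s.
R = 1.070e-03 × 3600 = 3.85 mm/hr.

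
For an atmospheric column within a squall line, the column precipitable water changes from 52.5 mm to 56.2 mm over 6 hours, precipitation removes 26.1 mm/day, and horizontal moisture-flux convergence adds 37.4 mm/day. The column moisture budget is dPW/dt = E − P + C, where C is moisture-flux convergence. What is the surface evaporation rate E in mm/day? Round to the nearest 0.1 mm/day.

E ≈ 3.5 mm/day

dPW/dt = (56.2 − 52.5) mm / (6/24 day) = +14.800 mm/day.
E = dPW/dt + P − C = (+14.800) + 26.1 − (37.4) = 3.5 mm/day.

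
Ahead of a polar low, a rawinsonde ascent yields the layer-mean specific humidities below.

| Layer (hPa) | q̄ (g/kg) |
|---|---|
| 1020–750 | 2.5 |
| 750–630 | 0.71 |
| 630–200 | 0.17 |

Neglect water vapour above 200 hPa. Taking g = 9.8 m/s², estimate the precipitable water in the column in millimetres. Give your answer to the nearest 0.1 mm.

Precipitable water is the column-integrated vapour mass per unit area: PW = (1/g) Σ q̄ Δp, with q in kg/kg and Δp in Pa (1 kg/m² of water = 1 mm).
Layer 1020–750 hPa: Δp = 270 hPa = 27000 Pa, q̄ = 0.0025 kg/kg → 0.0025 × 27000 / 9.8 = 6.89 mm
Layer 750–630 hPa: Δp = 120 hPa = 12000 Pa, q̄ = 0.00071 kg/kg → 0.00071 × 12000 / 9.8 = 0.87 mm
Layer 630–200 hPa: Δp = 430 hPa = 43000 Pa, q̄ = 0.00017 kg/kg → 0.00017 × 43000 / 9.8 = 0.75 mm
PW = 6.89 + 0.87 + 0.75 = 8.51 ≈ 8.5 mm.

PW ≈ 8.5 mm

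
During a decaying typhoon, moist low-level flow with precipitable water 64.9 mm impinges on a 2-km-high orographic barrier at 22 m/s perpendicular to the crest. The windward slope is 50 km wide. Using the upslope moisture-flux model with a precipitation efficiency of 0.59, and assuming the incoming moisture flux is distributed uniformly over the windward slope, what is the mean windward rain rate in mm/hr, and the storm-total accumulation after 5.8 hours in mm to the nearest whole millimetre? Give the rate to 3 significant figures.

Incoming column moisture flux per unit ridge length: F = V × PW = 22 × 64.9 = 1427.8 mm·m/s.
Spread over the 50 km slope with efficiency ε = 0.59: R = ε·F/W = 0.59 × 1427.8 / 50000 m = 1.685e-02 mm/s.
R = 1.685e-02 × 3600 = 60.7 mm/hr.
Over 5.8 h: total = 60.7 × 5.8 = 352.06 ≈ 352 mm.

R ≈ 60.7 mm/hr; total ≈ 352 mm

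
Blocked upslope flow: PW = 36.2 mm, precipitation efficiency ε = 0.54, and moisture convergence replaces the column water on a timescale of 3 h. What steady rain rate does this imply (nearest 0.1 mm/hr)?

R ≈ 6.5 mm/hr

Each overturning extracts ε × PW = 0.54 × 36.2 = 19.548 mm.
Rate = ε·PW / τ = 19.548 / 3 h = 6.5 mm/hr.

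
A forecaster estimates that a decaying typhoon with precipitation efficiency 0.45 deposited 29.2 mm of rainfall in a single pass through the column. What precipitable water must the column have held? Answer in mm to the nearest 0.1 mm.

PW ≈ 64.9 mm

PW = rainfall / ε = 29.2 / 0.45 = 64.9 mm.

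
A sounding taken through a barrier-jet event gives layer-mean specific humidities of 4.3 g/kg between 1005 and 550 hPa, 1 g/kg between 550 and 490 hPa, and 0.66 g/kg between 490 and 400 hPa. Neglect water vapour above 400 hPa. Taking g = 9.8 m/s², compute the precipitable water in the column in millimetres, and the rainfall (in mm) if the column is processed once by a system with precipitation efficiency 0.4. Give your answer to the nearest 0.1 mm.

PW ≈ 21.2 mm; rainfall ≈ 8.5 mm

Precipitable water is the column-integrated vapour mass per unit area: PW = (1/g) Σ q̄ Δp, with q in kg/kg and Δp in Pa (1 kg/m² of water = 1 mm).
Layer 1005–550 hPa: Δp = 455 hPa = 45500 Pa, q̄ = 0.0043 kg/kg → 0.0043 × 45500 / 9.8 = 19.96 mm
Layer 550–490 hPa: Δp = 60 hPa = 6000 Pa, q̄ = 0.001 kg/kg → 0.001 × 6000 / 9.8 = 0.61 mm
Layer 490–400 hPa: Δp = 90 hPa = 9000 Pa, q̄ = 0.00066 kg/kg → 0.00066 × 9000 / 9.8 = 0.61 mm
PW = 19.96 + 0.61 + 0.61 = 21.18 ≈ 21.2 mm.
Rainfall = ε × PW = 0.4 × 21.2 = 8.5 mm.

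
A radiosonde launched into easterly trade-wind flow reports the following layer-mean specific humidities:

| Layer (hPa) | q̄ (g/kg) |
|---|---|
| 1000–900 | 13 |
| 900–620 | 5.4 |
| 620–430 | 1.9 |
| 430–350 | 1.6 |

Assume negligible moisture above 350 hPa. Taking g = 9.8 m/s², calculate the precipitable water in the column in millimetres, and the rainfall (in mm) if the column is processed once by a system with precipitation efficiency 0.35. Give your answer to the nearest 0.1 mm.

PW ≈ 33.7 mm; rainfall ≈ 11.8 mm

Precipitable water is the column-integrated vapour mass per unit area: PW = (1/g) Σ q̄ Δp, with q in kg/kg and Δp in Pa (1 kg/m² of water = 1 mm).
Layer 1000–900 hPa: Δp = 100 hPa = 10000 Pa, q̄ = 0.013 kg/kg → 0.013 × 10000 / 9.8 = 13.27 mm
Layer 900–620 hPa: Δp = 280 hPa = 28000 Pa, q̄ = 0.0054 kg/kg → 0.0054 × 28000 / 9.8 = 15.43 mm
Layer 620–430 hPa: Δp = 190 hPa = 19000 Pa, q̄ = 0.0019 kg/kg → 0.0019 × 19000 / 9.8 = 3.68 mm
Layer 430–350 hPa: Δp = 80 hPa = 8000 Pa, q̄ = 0.0016 kg/kg → 0.0016 × 8000 / 9.8 = 1.31 mm
PW = 13.27 + 15.43 + 3.68 + 1.31 = 33.69 ≈ 33.7 mm.
Rainfall = ε × PW = 0.35 × 33.7 = 11.8 mm.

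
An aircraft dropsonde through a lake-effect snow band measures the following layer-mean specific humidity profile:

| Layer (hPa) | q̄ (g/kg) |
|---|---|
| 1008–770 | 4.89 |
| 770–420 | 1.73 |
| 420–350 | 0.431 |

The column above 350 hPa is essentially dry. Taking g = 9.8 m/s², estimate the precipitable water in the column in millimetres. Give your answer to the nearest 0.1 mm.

Precipitable water is the column-integrated vapour mass per unit area: PW = (1/g) Σ q̄ Δp, with q in kg/kg and Δp in Pa (1 kg/m² of water = 1 mm).
Layer 1008–770 hPa: Δp = 238 hPa = 23800 Pa, q̄ = 0.00489 kg/kg → 0.00489 × 23800 / 9.8 = 11.88 mm
Layer 770–420 hPa: Δp = 350 hPa = 35000 Pa, q̄ = 0.00173 kg/kg → 0.00173 × 35000 / 9.8 = 6.18 mm
Layer 420–350 hPa: Δp = 70 hPa = 7000 Pa, q̄ = 0.000431 kg/kg → 0.000431 × 7000 / 9.8 = 0.31 mm
PW = 11.88 + 6.18 + 0.31 = 18.37 ≈ 18.4 mm.

PW ≈ 18.4 mm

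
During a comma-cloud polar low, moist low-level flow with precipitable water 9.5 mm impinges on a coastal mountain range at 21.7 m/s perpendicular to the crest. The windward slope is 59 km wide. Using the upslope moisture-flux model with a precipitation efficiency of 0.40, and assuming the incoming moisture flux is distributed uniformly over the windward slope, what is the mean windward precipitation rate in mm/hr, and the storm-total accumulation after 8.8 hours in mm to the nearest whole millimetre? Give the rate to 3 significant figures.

R ≈ 5.03 mm/hr; total ≈ 44 mm

Incoming column moisture flux per unit ridge length: F = V × PW = 21.7 × 9.5 = 206.15 mm·m/s.
Spread over the 59 km slope with efficiency ε = 0.40: R = ε·F/W = 0.40 × 206.15 / 59000 m = 1.398e-03 mm/s.
R = 1.398e-03 × 3600 = 5.03 mm/hr.
Over 8.8 h: total = 5.03 × 8.8 = 44.264 ≈ 44 mm.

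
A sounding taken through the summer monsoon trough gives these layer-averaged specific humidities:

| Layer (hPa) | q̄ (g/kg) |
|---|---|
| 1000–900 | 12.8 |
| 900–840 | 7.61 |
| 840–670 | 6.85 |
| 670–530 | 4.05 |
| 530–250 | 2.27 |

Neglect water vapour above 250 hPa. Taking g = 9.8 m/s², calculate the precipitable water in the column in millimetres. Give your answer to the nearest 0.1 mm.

PW ≈ 41.9 mm

Precipitable water is the column-integrated vapour mass per unit area: PW = (1/g) Σ q̄ Δp, with q in kg/kg and Δp in Pa (1 kg/m² of water = 1 mm).
Layer 1000–900 hPa: Δp = 100 hPa = 10000 Pa, q̄ = 0.0128 kg/kg → 0.0128 × 10000 / 9.8 = 13.06 mm
Layer 900–840 hPa: Δp = 60 hPa = 6000 Pa, q̄ = 0.00761 kg/kg → 0.00761 × 6000 / 9.8 = 4.66 mm
Layer 840–670 hPa: Δp = 170 hPa = 17000 Pa, q̄ = 0.00685 kg/kg → 0.00685 × 17000 / 9.8 = 11.88 mm
Layer 670–530 hPa: Δp = 140 hPa = 14000 Pa, q̄ = 0.00405 kg/kg → 0.00405 × 14000 / 9.8 = 5.79 mm
Layer 530–250 hPa: Δp = 280 hPa = 28000 Pa, q̄ = 0.00227 kg/kg → 0.00227 × 28000 / 9.8 = 6.49 mm
PW = 13.06 + 4.66 + 11.88 + 5.79 + 6.49 = 41.88 ≈ 41.9 mm.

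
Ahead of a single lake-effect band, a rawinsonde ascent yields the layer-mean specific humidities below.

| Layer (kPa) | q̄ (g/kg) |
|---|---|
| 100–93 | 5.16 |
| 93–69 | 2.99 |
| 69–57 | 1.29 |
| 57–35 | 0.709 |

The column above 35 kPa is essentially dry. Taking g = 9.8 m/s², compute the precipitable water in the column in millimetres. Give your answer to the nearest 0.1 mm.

Precipitable water is the column-integrated vapour mass per unit area: PW = (1/g) Σ q̄ Δp, with q in kg/kg and Δp in Pa (1 kg/m² of water = 1 mm).
Layer 100–93 kPa: Δp = 70 hPa = 7000 Pa, q̄ = 0.00516 kg/kg → 0.00516 × 7000 / 9.8 = 3.69 mm
Layer 93–69 kPa: Δp = 240 hPa = 24000 Pa, q̄ = 0.00299 kg/kg → 0.00299 × 24000 / 9.8 = 7.32 mm
Layer 69–57 kPa: Δp = 120 hPa = 12000 Pa, q̄ = 0.00129 kg/kg → 0.00129 × 12000 / 9.8 = 1.58 mm
Layer 57–35 kPa: Δp = 220 hPa = 22000 Pa, q̄ = 0.000709 kg/kg → 0.000709 × 22000 / 9.8 = 1.59 mm
PW = 3.69 + 7.32 + 1.58 + 1.59 = 14.18 ≈ 14.2 mm.

PW ≈ 14.2 mm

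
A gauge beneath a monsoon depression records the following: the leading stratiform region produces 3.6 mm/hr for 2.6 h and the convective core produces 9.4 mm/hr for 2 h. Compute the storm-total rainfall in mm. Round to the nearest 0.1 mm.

Total = Σ Rᵢ Δtᵢ = 3.6 × 2.6 + 9.4 × 2
      = 9.36 + 18.8 = 28.2 mm.

total ≈ 28.2 mm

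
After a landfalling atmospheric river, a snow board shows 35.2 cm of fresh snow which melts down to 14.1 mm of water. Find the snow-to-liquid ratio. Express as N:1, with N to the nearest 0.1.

Ratio = snow depth / SWE = 352 mm / 14.1 mm = 25.0, i.e. 25.0:1.

ratio ≈ 25.0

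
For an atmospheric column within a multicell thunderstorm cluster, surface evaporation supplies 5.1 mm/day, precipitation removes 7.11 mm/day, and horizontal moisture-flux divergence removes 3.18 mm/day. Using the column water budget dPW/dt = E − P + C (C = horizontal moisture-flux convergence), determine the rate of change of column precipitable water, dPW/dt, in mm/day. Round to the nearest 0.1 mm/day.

dPW/dt = E − P + C = 5.1 − 7.11 + (-3.18) = -5.2 mm/day.

dPW/dt ≈ -5.2 mm/day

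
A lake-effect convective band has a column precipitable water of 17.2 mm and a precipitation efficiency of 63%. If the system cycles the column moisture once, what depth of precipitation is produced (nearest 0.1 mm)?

Precipitation = ε × PW = 0.63 × 17.2 = 10.8 mm.

precipitation ≈ 10.8 mm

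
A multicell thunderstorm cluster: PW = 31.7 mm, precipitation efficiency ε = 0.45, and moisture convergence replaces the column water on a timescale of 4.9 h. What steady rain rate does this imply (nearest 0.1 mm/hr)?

Each overturning extracts ε × PW = 0.45 × 31.7 = 14.265 mm.
Rate = ε·PW / τ = 14.265 / 4.9 h = 2.9 mm/hr.

R ≈ 2.9 mm/hr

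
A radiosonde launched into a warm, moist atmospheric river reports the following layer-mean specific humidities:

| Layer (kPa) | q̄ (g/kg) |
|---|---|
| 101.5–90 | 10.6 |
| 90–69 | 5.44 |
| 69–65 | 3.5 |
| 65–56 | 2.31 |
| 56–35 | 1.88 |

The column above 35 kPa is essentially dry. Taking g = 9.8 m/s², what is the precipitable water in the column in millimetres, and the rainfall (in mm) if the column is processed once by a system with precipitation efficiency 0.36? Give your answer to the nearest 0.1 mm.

Precipitable water is the column-integrated vapour mass per unit area: PW = (1/g) Σ q̄ Δp, with q in kg/kg and Δp in Pa (1 kg/m² of water = 1 mm).
Layer 101.5–90 kPa: Δp = 115 hPa = 11500 Pa, q̄ = 0.0106 kg/kg → 0.0106 × 11500 / 9.8 = 12.44 mm
Layer 90–69 kPa: Δp = 210 hPa = 21000 Pa, q̄ = 0.00544 kg/kg → 0.00544 × 21000 / 9.8 = 11.66 mm
Layer 69–65 kPa: Δp = 40 hPa = 4000 Pa, q̄ = 0.0035 kg/kg → 0.0035 × 4000 / 9.8 = 1.43 mm
Layer 65–56 kPa: Δp = 90 hPa = 9000 Pa, q̄ = 0.00231 kg/kg → 0.00231 × 9000 / 9.8 = 2.12 mm
Layer 56–35 kPa: Δp = 210 hPa = 21000 Pa, q̄ = 0.00188 kg/kg → 0.00188 × 21000 / 9.8 = 4.03 mm
PW = 12.44 + 11.66 + 1.43 + 2.12 + 4.03 = 31.68 ≈ 31.7 mm.
Rainfall = ε × PW = 0.36 × 31.7 = 11.4 mm.

PW ≈ 31.7 mm; rainfall ≈ 11.4 mm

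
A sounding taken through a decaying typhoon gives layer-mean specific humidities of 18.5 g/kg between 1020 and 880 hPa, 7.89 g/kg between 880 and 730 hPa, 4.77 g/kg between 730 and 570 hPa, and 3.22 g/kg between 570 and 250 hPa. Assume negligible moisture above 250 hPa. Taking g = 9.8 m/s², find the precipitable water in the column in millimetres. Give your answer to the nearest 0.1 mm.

PW ≈ 56.8 mm

Precipitable water is the column-integrated vapour mass per unit area: PW = (1/g) Σ q̄ Δp, with q in kg/kg and Δp in Pa (1 kg/m² of water = 1 mm).
Layer 1020–880 hPa: Δp = 140 hPa = 14000 Pa, q̄ = 0.0185 kg/kg → 0.0185 × 14000 / 9.8 = 26.43 mm
Layer 880–730 hPa: Δp = 150 hPa = 15000 Pa, q̄ = 0.00789 kg/kg → 0.00789 × 15000 / 9.8 = 12.08 mm
Layer 730–570 hPa: Δp = 160 hPa = 16000 Pa, q̄ = 0.00477 kg/kg → 0.00477 × 16000 / 9.8 = 7.79 mm
Layer 570–250 hPa: Δp = 320 hPa = 32000 Pa, q̄ = 0.00322 kg/kg → 0.00322 × 32000 / 9.8 = 10.51 mm
PW = 26.43 + 12.08 + 7.79 + 10.51 = 56.81 ≈ 56.8 mm.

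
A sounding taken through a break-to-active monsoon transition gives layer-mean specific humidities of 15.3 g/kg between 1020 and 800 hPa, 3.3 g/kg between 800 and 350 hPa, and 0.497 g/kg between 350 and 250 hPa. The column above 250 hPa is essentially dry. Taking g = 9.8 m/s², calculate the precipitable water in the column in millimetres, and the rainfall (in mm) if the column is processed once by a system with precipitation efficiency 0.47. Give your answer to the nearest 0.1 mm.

Precipitable water is the column-integrated vapour mass per unit area: PW = (1/g) Σ q̄ Δp, with q in kg/kg and Δp in Pa (1 kg/m² of water = 1 mm).
Layer 1020–800 hPa: Δp = 220 hPa = 22000 Pa, q̄ = 0.0153 kg/kg → 0.0153 × 22000 / 9.8 = 34.35 mm
Layer 800–350 hPa: Δp = 450 hPa = 45000 Pa, q̄ = 0.0033 kg/kg → 0.0033 × 45000 / 9.8 = 15.15 mm
Layer 350–250 hPa: Δp = 100 hPa = 10000 Pa, q̄ = 0.000497 kg/kg → 0.000497 × 10000 / 9.8 = 0.51 mm
PW = 34.35 + 15.15 + 0.51 = 50.01 ≈ 50.0 mm.
Rainfall = ε × PW = 0.47 × 50.0 = 23.5 mm.

PW ≈ 50.0 mm; rainfall ≈ 23.5 mm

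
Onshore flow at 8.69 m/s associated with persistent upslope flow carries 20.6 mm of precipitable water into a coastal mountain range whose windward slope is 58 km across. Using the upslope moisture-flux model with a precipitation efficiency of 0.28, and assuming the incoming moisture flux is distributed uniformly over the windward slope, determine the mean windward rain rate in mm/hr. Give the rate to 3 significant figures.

R ≈ 3.11 mm/hr

Incoming column moisture flux per unit ridge length: F = V × PW = 8.69 × 20.6 = 179.014 mm·m/s.
Spread over the 58 km slope with efficiency ε = 0.28: R = ε·F/W = 0.28 × 179.014 / 58000 m = 8.642e-04 mm/s.
R = 8.642e-04 × 3600 = 3.11 mm/hr.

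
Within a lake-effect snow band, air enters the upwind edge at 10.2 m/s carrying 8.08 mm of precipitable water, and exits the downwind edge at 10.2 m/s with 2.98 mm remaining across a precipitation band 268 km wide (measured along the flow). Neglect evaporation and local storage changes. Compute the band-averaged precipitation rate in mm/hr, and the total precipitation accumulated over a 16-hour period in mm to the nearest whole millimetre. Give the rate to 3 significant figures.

R ≈ 0.699 mm/hr; total ≈ 11 mm

Column moisture flux per unit crosswind length is F = V × PW.
Inflow: F_in = 10.2 × 8.08 = 82.416 mm·m/s
Outflow: F_out = 10.2 × 2.98 = 30.396 mm·m/s
Steady-state rate R = (F_in − F_out)/L = (82.416 − 30.396) / 268000 m = 1.941e-04 mm/s.
R = 1.941e-04 × 3600 = 0.699 mm/hr.
Over 16 h: total = 0.699 × 16 = 11.184 ≈ 11 mm.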